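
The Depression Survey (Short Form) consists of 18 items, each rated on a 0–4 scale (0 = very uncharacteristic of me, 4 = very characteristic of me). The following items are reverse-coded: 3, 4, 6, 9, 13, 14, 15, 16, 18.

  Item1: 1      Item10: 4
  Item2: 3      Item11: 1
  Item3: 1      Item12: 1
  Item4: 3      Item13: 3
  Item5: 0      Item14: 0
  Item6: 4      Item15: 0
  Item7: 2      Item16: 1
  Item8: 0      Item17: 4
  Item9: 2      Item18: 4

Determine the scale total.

Apply reverse scoring (reversed = (0+4) − raw = 4 − raw):
  item 3: 4 − 1 = 3
  item 4: 4 − 3 = 1
  item 6: 4 − 4 = 0
  item 9: 4 − 2 = 2
  item 13: 4 − 3 = 1
  item 14: 4 − 0 = 4
  item 15: 4 − 0 = 4
  item 16: 4 − 1 = 3
  item 18: 4 − 4 = 0
Scored items: 1, 3, 3, 1, 0, 0, 2, 0, 2, 4, 1, 1, 1, 4, 4, 3, 4, 0
Total = 1 + 3 + 3 + 1 + 0 + 0 + 2 + 0 + 2 + 4 + 1 + 1 + 1 + 4 + 4 + 3 + 4 + 0 = 34

34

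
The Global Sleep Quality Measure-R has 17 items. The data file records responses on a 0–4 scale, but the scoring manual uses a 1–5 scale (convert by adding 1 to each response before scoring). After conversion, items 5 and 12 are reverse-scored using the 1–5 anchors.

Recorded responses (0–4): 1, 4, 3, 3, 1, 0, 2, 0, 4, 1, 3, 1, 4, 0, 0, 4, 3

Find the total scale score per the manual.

Convert to 1–5: 2, 5, 4, 4, 2, 1, 3, 1, 5, 2, 4, 2, 5, 1, 1, 5, 4
Reverse-coded (on a 1–5 scale, reversed = 6 − raw):
  item 5: 6 − 2 = 4
  item 12: 6 − 2 = 4
Scored: 2, 5, 4, 4, 4, 1, 3, 1, 5, 2, 4, 4, 5, 1, 1, 5, 4
Total = 55

55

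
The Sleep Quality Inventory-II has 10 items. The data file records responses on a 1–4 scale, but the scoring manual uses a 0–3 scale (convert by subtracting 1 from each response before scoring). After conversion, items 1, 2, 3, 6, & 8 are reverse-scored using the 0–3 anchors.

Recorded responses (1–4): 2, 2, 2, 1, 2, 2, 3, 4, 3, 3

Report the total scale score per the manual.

Convert to 0–3: 1, 1, 1, 0, 1, 1, 2, 3, 2, 2
Reverse-coded (reverse-coded value = 3 − response):
  item 1: 3 − 1 = 2
  item 2: 3 − 1 = 2
  item 3: 3 − 1 = 2
  item 6: 3 − 1 = 2
  item 8: 3 − 3 = 0
Scored: 2, 2, 2, 0, 1, 2, 2, 0, 2, 2
Total = 15

15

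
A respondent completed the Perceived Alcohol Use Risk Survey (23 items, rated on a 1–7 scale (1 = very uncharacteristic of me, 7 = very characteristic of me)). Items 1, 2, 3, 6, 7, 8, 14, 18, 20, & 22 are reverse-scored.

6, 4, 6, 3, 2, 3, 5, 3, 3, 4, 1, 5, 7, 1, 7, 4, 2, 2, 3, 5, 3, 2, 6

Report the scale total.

Reverse-coded items (reversed = (1+7) − raw = 8 − raw):
  item 1: 8 − 6 = 2
  item 2: 8 − 4 = 4
  item 3: 8 − 6 = 2
  item 6: 8 − 3 = 5
  item 7: 8 − 5 = 3
  item 8: 8 − 3 = 5
  item 14: 8 − 1 = 7
  item 18: 8 − 2 = 6
  item 20: 8 − 5 = 3
  item 22: 8 − 2 = 6
Scored responses: 2, 4, 2, 3, 2, 5, 3, 5, 3, 4, 1, 5, 7, 7, 7, 4, 2, 6, 3, 3, 3, 6, 6
Total = 2 + 4 + 2 + 3 + 2 + 5 + 3 + 5 + 3 + 4 + 1 + 5 + 7 + 7 + 7 + 4 + 2 + 6 + 3 + 3 + 3 + 6 + 6 = 93

93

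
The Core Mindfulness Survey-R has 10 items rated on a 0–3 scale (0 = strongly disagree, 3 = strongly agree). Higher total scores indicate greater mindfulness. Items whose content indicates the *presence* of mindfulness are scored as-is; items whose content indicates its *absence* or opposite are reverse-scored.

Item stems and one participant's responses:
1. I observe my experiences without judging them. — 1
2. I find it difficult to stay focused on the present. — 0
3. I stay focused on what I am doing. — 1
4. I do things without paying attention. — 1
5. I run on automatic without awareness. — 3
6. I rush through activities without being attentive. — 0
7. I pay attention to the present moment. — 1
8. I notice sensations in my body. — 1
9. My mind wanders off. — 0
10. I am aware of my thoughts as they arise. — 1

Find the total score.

16

Items 2, 4, 5, 6, 9 describe the absence/opposite of mindfulness → reverse-score.
reverse-coded value = 3 − response.
  item 1: 1
  item 2: 3 − 0 = 3
  item 3: 1
  item 4: 3 − 1 = 2
  item 5: 3 − 3 = 0
  item 6: 3 − 0 = 3
  item 7: 1
  item 8: 1
  item 9: 3 − 0 = 3
  item 10: 1
Total = 1 + 3 + 1 + 2 + 0 + 3 + 1 + 1 + 3 + 1 = 16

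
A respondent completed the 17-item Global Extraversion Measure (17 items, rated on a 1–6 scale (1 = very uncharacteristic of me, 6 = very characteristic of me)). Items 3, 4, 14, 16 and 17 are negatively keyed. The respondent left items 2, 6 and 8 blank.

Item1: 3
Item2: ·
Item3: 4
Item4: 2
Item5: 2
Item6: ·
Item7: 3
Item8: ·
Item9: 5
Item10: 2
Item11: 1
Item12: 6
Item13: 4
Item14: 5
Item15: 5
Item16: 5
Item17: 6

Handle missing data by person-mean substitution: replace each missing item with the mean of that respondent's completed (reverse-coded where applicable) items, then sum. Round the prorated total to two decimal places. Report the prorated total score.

53.43

Reverse-coded (reversed = (1+6) − raw = 7 − raw):
  item 3: 7 − 4 = 3
  item 4: 7 − 2 = 5
  item 14: 7 − 5 = 2
  item 16: 7 − 5 = 2
  item 17: 7 − 6 = 1
Completed scored items (14 of 17): 3, 3, 5, 2, 3, 5, 2, 1, 6, 4, 2, 5, 2, 1; sum = 44.
Person mean = 44 / 14 ≈ 3.1429
Prorated total = (44 / 14) × 17 = 53.43 (to 2 dp)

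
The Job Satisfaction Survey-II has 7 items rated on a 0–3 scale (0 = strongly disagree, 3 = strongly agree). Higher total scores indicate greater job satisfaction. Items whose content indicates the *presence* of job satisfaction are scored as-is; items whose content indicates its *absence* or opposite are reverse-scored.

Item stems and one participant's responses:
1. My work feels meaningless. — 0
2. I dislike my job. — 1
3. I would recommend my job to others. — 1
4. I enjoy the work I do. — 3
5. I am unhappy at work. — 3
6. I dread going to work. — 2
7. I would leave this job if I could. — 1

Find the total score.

Items 1, 2, 5, 6, 7 describe the absence/opposite of job satisfaction → reverse-score.
reverse-coded value = 3 − response.
  item 1: 3 − 0 = 3
  item 2: 3 − 1 = 2
  item 3: 1
  item 4: 3
  item 5: 3 − 3 = 0
  item 6: 3 − 2 = 1
  item 7: 3 − 1 = 2
Total = 3 + 2 + 1 + 3 + 0 + 1 + 2 = 12

12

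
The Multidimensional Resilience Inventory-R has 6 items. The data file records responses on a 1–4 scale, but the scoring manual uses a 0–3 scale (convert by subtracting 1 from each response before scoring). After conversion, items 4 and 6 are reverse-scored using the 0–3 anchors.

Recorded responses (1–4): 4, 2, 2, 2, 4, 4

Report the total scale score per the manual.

10

Convert to 0–3: 3, 1, 1, 1, 3, 3
Reverse-coded (on a 0–3 scale, reversed = 3 − raw):
  item 4: 3 − 1 = 2
  item 6: 3 − 3 = 0
Scored: 3, 1, 1, 2, 3, 0
Total = 10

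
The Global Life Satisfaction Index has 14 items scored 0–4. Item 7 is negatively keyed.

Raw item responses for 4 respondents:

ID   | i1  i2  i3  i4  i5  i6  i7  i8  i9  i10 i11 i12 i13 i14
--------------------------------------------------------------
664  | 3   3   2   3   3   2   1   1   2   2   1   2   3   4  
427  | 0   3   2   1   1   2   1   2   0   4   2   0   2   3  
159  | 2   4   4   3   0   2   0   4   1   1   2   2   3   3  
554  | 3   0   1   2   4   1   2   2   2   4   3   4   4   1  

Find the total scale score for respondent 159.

Respondent 159 raw: 2, 4, 4, 3, 0, 2, 0, 4, 1, 1, 2, 2, 3, 3.
Reverse-coded (reversed = (0+4) − raw = 4 − raw):
  item 1: 2
  item 2: 4
  item 3: 4
  item 4: 3
  item 5: 0
  item 6: 2
  item 7: 4 − 0 = 4
  item 8: 4
  item 9: 1
  item 10: 1
  item 11: 2
  item 12: 2
  item 13: 3
  item 14: 3
Sum = 2 + 4 + 4 + 3 + 0 + 2 + 4 + 4 + 1 + 1 + 2 + 2 + 3 + 3 = 35

35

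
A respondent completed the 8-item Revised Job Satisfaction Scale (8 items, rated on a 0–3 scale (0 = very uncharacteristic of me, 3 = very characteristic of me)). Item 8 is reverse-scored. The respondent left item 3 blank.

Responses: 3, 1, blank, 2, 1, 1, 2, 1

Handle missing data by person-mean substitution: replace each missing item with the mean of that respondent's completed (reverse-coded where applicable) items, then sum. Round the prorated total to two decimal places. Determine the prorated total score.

Reverse-coded (reverse-coded value = 3 − response):
  item 8: 3 − 1 = 2
Completed scored items (7 of 8): 3, 1, 2, 1, 1, 2, 2; sum = 12.
Person mean = 12 / 7 ≈ 1.7143
Prorated total = (12 / 7) × 8 = 13.71 (to 2 dp)

13.71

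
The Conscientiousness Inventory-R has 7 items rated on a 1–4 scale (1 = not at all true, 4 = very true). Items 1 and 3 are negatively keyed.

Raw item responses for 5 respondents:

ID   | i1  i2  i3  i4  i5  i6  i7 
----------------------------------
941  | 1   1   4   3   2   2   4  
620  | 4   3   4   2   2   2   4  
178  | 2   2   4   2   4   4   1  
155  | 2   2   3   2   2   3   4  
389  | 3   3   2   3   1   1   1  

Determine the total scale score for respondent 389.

Respondent 389 raw: 3, 3, 2, 3, 1, 1, 1.
Reverse-coded (on a 1–4 scale, reversed = 5 − raw):
  item 1: 5 − 3 = 2
  item 2: 3
  item 3: 5 − 2 = 3
  item 4: 3
  item 5: 1
  item 6: 1
  item 7: 1
Sum = 2 + 3 + 3 + 3 + 1 + 1 + 1 = 14

14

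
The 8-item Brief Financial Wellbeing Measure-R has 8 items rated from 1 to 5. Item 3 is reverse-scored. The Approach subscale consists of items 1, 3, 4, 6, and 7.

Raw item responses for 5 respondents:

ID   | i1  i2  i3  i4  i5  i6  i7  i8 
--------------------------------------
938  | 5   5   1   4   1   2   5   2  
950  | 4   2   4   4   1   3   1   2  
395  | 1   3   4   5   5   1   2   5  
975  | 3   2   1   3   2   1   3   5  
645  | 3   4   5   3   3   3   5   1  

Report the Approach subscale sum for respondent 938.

21

Respondent 938 raw: 5, 5, 1, 4, 1, 2, 5, 2.
Approach items: 1, 3, 4, 6, 7.
Reverse-coded (reverse-coded value = 6 − response):
  item 1: 5
  item 3: 6 − 1 = 5
  item 4: 4
  item 6: 2
  item 7: 5
Sum = 5 + 5 + 4 + 2 + 5 = 21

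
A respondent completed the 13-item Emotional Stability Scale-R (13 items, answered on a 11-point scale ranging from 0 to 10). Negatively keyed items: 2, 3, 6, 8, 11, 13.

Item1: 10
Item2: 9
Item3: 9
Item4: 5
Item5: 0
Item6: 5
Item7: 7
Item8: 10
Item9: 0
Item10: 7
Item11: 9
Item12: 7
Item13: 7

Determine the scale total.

Apply reverse scoring (reversed = (0+10) − raw = 10 − raw):
  item 2: 10 − 9 = 1
  item 3: 10 − 9 = 1
  item 6: 10 − 5 = 5
  item 8: 10 − 10 = 0
  item 11: 10 − 9 = 1
  item 13: 10 − 7 = 3
After reverse-coding: 10, 1, 1, 5, 0, 5, 7, 0, 0, 7, 1, 7, 3
Total = 10 + 1 + 1 + 5 + 0 + 5 + 7 + 0 + 0 + 7 + 1 + 7 + 3 = 47

47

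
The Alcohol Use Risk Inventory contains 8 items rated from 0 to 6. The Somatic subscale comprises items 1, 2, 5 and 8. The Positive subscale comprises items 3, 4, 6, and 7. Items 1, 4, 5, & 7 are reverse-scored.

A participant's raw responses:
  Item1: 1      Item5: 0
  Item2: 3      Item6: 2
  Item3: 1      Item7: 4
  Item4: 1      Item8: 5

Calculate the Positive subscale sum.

10

Positive items: 3, 4, 6, 7.
Of these, items 4 and 7 are reverse-scored; reverse-coded value = 6 − response.
  item 3: 1
  item 4: 6 − 1 = 5
  item 6: 2
  item 7: 6 − 4 = 2
Sum = 1 + 5 + 2 + 2 = 10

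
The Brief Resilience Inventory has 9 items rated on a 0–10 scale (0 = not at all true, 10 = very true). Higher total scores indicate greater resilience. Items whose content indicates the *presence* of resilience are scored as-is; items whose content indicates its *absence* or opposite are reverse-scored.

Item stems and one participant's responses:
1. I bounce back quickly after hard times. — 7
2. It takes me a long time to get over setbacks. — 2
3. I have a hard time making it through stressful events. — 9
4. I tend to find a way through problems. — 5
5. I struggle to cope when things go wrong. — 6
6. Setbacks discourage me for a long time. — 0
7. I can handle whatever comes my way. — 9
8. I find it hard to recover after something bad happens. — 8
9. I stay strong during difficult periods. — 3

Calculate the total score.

49

Items 2, 3, 5, 6, 8 describe the absence/opposite of resilience → reverse-score.
reversed = (0+10) − raw = 10 − raw.
  item 1: 7
  item 2: 10 − 2 = 8
  item 3: 10 − 9 = 1
  item 4: 5
  item 5: 10 − 6 = 4
  item 6: 10 − 0 = 10
  item 7: 9
  item 8: 10 − 8 = 2
  item 9: 3
Total = 7 + 8 + 1 + 5 + 4 + 10 + 9 + 2 + 3 = 49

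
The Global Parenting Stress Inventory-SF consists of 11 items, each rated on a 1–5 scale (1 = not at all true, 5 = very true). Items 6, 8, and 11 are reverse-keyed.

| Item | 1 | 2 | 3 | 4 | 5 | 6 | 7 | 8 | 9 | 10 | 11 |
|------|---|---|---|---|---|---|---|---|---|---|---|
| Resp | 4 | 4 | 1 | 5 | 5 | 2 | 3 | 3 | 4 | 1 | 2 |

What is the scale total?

Apply reverse scoring (reversed = (1+5) − raw = 6 − raw):
  item 6: 6 − 2 = 4
  item 8: 6 − 3 = 3
  item 11: 6 − 2 = 4
Scored responses: 4, 4, 1, 5, 5, 4, 3, 3, 4, 1, 4
Total = 4 + 4 + 1 + 5 + 5 + 4 + 3 + 3 + 4 + 1 + 4 = 38

38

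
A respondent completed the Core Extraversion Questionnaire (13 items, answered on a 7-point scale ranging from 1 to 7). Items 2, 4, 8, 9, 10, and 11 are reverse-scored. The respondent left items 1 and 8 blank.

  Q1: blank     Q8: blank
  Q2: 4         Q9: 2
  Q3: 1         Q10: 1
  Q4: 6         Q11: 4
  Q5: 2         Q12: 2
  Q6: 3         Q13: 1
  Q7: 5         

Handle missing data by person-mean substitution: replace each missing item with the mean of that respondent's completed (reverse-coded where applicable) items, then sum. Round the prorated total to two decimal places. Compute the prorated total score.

Reverse-coded (reversed = (1+7) − raw = 8 − raw):
  item 2: 8 − 4 = 4
  item 4: 8 − 6 = 2
  item 9: 8 − 2 = 6
  item 10: 8 − 1 = 7
  item 11: 8 − 4 = 4
Completed scored items (11 of 13): 4, 1, 2, 2, 3, 5, 6, 7, 4, 2, 1; sum = 37.
Person mean = 37 / 11 ≈ 3.3636
Prorated total = (37 / 11) × 13 = 43.73 (to 2 dp)

43.73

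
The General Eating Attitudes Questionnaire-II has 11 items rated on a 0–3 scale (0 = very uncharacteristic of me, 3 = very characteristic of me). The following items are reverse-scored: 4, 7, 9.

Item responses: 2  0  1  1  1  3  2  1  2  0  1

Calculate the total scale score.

13

Reverse-scored items use 3 − raw:
  item 4: 3 − 1 = 2
  item 7: 3 − 2 = 1
  item 9: 3 − 2 = 1
After reverse-coding: 2, 0, 1, 2, 1, 3, 1, 1, 1, 0, 1
Total = 2 + 0 + 1 + 2 + 1 + 3 + 1 + 1 + 1 + 0 + 1 = 13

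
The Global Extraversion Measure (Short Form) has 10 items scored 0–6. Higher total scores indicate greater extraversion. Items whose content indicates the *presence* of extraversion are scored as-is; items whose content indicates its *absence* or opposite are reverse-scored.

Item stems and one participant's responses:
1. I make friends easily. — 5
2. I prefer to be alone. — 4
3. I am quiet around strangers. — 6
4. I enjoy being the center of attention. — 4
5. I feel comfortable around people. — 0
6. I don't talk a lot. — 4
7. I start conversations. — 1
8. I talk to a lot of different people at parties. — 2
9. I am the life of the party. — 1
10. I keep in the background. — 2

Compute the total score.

21

Items 2, 3, 6, 10 describe the absence/opposite of extraversion → reverse-score.
on a 0–6 scale, reversed = 6 − raw.
  item 1: 5
  item 2: 6 − 4 = 2
  item 3: 6 − 6 = 0
  item 4: 4
  item 5: 0
  item 6: 6 − 4 = 2
  item 7: 1
  item 8: 2
  item 9: 1
  item 10: 6 − 2 = 4
Total = 5 + 2 + 0 + 4 + 0 + 2 + 1 + 2 + 1 + 4 = 21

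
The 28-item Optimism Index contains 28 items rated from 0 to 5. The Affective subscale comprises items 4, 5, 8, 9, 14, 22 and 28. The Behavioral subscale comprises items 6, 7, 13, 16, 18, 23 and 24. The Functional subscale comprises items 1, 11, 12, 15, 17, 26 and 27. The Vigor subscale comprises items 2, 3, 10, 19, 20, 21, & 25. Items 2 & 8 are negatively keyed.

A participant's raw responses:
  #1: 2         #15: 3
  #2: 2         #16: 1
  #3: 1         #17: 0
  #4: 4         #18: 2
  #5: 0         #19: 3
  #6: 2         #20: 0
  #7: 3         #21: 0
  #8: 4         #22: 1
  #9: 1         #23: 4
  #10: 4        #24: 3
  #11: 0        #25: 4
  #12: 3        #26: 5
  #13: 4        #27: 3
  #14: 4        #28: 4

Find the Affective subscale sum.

15

Affective items: 4, 5, 8, 9, 14, 22, 28.
Of these, item 8 is negatively keyed; on a 0–5 scale, reversed = 5 − raw.
  item 4: 4
  item 5: 0
  item 8: 5 − 4 = 1
  item 9: 1
  item 14: 4
  item 22: 1
  item 28: 4
Sum = 4 + 0 + 1 + 1 + 4 + 1 + 4 = 15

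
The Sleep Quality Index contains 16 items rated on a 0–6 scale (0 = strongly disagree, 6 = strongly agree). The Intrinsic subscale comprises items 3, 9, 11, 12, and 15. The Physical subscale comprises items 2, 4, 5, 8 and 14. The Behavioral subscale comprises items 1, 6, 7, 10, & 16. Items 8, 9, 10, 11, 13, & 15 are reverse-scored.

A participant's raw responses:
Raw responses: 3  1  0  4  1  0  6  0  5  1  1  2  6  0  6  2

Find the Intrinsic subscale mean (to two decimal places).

1.60

Intrinsic items: 3, 9, 11, 12, 15.
Of these, items 9, 11, & 15 are reverse-scored; reverse-coded value = 6 − response.
  item 3: 0
  item 9: 6 − 5 = 1
  item 11: 6 − 1 = 5
  item 12: 2
  item 15: 6 − 6 = 0
Sum = 0 + 1 + 5 + 2 + 0 = 8
Mean = 8 / 5 = 1.60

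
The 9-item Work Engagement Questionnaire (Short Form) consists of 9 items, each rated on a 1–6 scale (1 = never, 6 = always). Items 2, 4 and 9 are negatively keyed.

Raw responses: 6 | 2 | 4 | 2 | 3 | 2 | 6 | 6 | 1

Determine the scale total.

Raw sum = 32. Negatively keyed items: 2, 4, 9; their raw sum = 5.
Each reversal replaces raw with 7 − raw, changing the total by 7 − 2·raw per item.
Total = 32 + 3·7 − 2·5 = 32 + 21 − 10 = 43

43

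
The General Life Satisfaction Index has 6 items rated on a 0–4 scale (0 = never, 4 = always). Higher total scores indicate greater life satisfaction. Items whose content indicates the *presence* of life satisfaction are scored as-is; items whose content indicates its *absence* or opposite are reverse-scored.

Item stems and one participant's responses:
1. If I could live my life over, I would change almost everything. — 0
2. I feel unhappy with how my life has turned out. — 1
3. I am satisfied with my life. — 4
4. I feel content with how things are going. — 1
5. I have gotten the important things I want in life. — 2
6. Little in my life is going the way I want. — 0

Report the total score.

Items 1, 2, 6 describe the absence/opposite of life satisfaction → reverse-score.
reverse-coded value = 4 − response.
  item 1: 4 − 0 = 4
  item 2: 4 − 1 = 3
  item 3: 4
  item 4: 1
  item 5: 2
  item 6: 4 − 0 = 4
Total = 4 + 3 + 4 + 1 + 2 + 4 = 18

18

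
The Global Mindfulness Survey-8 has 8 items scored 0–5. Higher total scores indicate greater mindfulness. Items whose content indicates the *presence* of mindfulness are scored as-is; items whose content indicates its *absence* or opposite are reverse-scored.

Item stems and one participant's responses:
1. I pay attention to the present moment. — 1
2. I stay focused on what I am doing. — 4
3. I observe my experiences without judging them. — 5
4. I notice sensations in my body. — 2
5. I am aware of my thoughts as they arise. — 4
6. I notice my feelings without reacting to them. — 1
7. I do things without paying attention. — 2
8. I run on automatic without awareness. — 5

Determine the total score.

Items 7, 8 describe the absence/opposite of mindfulness → reverse-score.
reverse-coded value = 5 − response.
  item 1: 1
  item 2: 4
  item 3: 5
  item 4: 2
  item 5: 4
  item 6: 1
  item 7: 5 − 2 = 3
  item 8: 5 − 5 = 0
Total = 1 + 4 + 5 + 2 + 4 + 1 + 3 + 0 = 20

20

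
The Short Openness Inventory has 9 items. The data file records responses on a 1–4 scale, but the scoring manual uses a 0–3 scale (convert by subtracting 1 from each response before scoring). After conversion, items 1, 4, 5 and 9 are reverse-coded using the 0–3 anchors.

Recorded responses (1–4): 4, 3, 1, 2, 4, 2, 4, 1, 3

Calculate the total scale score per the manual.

Convert to 0–3: 3, 2, 0, 1, 3, 1, 3, 0, 2
Reverse-coded (reverse-coded value = 3 − response):
  item 1: 3 − 3 = 0
  item 4: 3 − 1 = 2
  item 5: 3 − 3 = 0
  item 9: 3 − 2 = 1
Scored: 0, 2, 0, 2, 0, 1, 3, 0, 1
Total = 9

9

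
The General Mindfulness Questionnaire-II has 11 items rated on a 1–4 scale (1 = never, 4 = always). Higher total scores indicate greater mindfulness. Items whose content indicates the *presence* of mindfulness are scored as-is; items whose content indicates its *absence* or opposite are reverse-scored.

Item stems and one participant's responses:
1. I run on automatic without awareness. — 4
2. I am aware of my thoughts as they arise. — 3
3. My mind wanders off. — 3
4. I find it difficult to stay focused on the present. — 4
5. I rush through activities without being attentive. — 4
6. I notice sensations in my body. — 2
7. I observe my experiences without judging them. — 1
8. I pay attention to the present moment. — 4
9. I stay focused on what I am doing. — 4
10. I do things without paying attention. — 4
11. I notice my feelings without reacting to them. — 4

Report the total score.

24

Items 1, 3, 4, 5, 10 describe the absence/opposite of mindfulness → reverse-score.
on a 1–4 scale, reversed = 5 − raw.
  item 1: 5 − 4 = 1
  item 2: 3
  item 3: 5 − 3 = 2
  item 4: 5 − 4 = 1
  item 5: 5 − 4 = 1
  item 6: 2
  item 7: 1
  item 8: 4
  item 9: 4
  item 10: 5 − 4 = 1
  item 11: 4
Total = 1 + 3 + 2 + 1 + 1 + 2 + 1 + 4 + 4 + 1 + 4 = 24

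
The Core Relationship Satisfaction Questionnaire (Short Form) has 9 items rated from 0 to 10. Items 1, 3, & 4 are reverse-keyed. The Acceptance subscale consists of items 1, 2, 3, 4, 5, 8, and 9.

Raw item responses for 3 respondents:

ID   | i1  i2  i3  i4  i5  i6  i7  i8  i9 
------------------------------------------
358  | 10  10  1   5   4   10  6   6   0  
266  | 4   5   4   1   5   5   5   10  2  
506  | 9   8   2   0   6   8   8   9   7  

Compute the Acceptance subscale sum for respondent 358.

34

Respondent 358 raw: 10, 10, 1, 5, 4, 10, 6, 6, 0.
Acceptance items: 1, 2, 3, 4, 5, 8, 9.
Reverse-coded (reverse-coded value = 10 − response):
  item 1: 10 − 10 = 0
  item 2: 10
  item 3: 10 − 1 = 9
  item 4: 10 − 5 = 5
  item 5: 4
  item 8: 6
  item 9: 0
Sum = 0 + 10 + 9 + 5 + 4 + 6 + 0 = 34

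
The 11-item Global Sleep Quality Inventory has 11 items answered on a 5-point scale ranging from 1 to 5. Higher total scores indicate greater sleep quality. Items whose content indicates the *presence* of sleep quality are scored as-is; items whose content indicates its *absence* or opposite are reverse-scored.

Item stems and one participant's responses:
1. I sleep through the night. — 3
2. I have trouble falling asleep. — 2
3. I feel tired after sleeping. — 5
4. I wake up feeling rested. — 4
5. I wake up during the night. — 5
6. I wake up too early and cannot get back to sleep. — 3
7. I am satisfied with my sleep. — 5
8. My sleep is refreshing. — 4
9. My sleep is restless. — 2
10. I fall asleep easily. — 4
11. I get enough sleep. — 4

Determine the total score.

Items 2, 3, 5, 6, 9 describe the absence/opposite of sleep quality → reverse-score.
reverse-coded value = 6 − response.
  item 1: 3
  item 2: 6 − 2 = 4
  item 3: 6 − 5 = 1
  item 4: 4
  item 5: 6 − 5 = 1
  item 6: 6 − 3 = 3
  item 7: 5
  item 8: 4
  item 9: 6 − 2 = 4
  item 10: 4
  item 11: 4
Total = 3 + 4 + 1 + 4 + 1 + 3 + 5 + 4 + 4 + 4 + 4 = 37

37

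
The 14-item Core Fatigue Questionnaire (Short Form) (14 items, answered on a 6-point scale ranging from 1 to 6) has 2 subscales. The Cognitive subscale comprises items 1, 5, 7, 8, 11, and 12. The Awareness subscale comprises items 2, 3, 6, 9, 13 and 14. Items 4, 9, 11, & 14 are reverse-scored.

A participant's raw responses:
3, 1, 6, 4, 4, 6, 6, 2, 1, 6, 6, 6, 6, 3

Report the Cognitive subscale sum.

Cognitive items: 1, 5, 7, 8, 11, 12.
Of these, item 11 is reverse-scored; reverse-coded value = 7 − response.
  item 1: 3
  item 5: 4
  item 7: 6
  item 8: 2
  item 11: 7 − 6 = 1
  item 12: 6
Sum = 3 + 4 + 6 + 2 + 1 + 6 = 22

22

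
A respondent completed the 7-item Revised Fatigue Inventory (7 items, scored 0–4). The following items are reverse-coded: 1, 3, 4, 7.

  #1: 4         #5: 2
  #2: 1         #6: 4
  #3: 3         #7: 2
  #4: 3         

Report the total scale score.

Apply reverse scoring (on a 0–4 scale, reversed = 4 − raw):
  item 1: 4 − 4 = 0
  item 3: 4 − 3 = 1
  item 4: 4 − 3 = 1
  item 7: 4 − 2 = 2
After reverse-coding: 0, 1, 1, 1, 2, 4, 2
Total = 0 + 1 + 1 + 1 + 2 + 4 + 2 = 11

11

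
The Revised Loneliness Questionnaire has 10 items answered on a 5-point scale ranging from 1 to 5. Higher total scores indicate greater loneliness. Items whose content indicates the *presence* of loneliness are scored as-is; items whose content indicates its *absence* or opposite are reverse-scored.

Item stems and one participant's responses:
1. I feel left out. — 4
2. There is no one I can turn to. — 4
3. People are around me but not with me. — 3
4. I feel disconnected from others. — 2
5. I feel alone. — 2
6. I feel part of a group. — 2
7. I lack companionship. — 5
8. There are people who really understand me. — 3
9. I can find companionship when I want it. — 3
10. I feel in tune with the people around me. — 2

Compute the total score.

Items 6, 8, 9, 10 describe the absence/opposite of loneliness → reverse-score.
reversed = (1+5) − raw = 6 − raw.
  item 1: 4
  item 2: 4
  item 3: 3
  item 4: 2
  item 5: 2
  item 6: 6 − 2 = 4
  item 7: 5
  item 8: 6 − 3 = 3
  item 9: 6 − 3 = 3
  item 10: 6 − 2 = 4
Total = 4 + 4 + 3 + 2 + 2 + 4 + 5 + 3 + 3 + 4 = 34

34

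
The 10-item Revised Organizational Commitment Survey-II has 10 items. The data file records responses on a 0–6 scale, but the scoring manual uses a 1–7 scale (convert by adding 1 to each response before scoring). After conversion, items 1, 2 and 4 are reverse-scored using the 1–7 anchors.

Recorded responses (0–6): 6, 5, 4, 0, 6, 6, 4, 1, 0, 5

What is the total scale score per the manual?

Convert to 1–7: 7, 6, 5, 1, 7, 7, 5, 2, 1, 6
Reverse-coded (reverse-coded value = 8 − response):
  item 1: 8 − 7 = 1
  item 2: 8 − 6 = 2
  item 4: 8 − 1 = 7
Scored: 1, 2, 5, 7, 7, 7, 5, 2, 1, 6
Total = 43

43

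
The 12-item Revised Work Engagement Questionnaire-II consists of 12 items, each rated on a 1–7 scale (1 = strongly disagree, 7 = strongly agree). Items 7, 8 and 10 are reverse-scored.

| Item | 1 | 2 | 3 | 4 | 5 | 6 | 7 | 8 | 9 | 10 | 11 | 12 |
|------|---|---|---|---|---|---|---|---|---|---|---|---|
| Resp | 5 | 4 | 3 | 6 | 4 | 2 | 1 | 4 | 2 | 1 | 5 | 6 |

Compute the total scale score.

55

Raw sum = 43. Reverse-scored items: 7, 8, 10; their raw sum = 6.
Each reversal replaces raw with 8 − raw, changing the total by 8 − 2·raw per item.
Total = 43 + 3·8 − 2·6 = 43 + 24 − 12 = 55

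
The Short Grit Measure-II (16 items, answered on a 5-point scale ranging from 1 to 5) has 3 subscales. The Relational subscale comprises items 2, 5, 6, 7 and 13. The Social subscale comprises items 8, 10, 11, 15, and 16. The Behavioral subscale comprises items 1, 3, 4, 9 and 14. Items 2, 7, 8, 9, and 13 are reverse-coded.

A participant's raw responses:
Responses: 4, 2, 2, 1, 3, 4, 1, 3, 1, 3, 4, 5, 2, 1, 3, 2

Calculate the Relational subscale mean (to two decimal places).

Relational items: 2, 5, 6, 7, 13.
Of these, items 2, 7, and 13 are reverse-coded; reverse-coded value = 6 − response.
  item 2: 6 − 2 = 4
  item 5: 3
  item 6: 4
  item 7: 6 − 1 = 5
  item 13: 6 − 2 = 4
Sum = 4 + 3 + 4 + 5 + 4 = 20
Mean = 20 / 5 = 4.00

4.00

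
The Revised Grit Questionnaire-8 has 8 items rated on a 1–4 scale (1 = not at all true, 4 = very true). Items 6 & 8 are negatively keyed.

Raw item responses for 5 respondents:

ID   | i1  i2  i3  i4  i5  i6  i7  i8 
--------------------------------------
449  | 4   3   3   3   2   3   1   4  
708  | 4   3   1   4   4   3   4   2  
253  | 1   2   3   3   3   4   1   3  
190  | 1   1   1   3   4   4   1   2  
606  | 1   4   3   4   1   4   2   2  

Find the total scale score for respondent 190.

15

Respondent 190 raw: 1, 1, 1, 3, 4, 4, 1, 2.
Reverse-coded (on a 1–4 scale, reversed = 5 − raw):
  item 1: 1
  item 2: 1
  item 3: 1
  item 4: 3
  item 5: 4
  item 6: 5 − 4 = 1
  item 7: 1
  item 8: 5 − 2 = 3
Sum = 1 + 1 + 1 + 3 + 4 + 1 + 1 + 3 = 15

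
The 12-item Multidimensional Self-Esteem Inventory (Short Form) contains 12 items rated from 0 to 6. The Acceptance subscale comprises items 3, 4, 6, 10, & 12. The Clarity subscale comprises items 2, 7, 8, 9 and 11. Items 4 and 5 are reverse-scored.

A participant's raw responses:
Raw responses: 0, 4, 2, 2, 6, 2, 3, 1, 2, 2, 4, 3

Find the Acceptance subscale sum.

13

Acceptance items: 3, 4, 6, 10, 12.
Of these, item 4 is reverse-scored; on a 0–6 scale, reversed = 6 − raw.
  item 3: 2
  item 4: 6 − 2 = 4
  item 6: 2
  item 10: 2
  item 12: 3
Sum = 2 + 4 + 2 + 2 + 3 = 13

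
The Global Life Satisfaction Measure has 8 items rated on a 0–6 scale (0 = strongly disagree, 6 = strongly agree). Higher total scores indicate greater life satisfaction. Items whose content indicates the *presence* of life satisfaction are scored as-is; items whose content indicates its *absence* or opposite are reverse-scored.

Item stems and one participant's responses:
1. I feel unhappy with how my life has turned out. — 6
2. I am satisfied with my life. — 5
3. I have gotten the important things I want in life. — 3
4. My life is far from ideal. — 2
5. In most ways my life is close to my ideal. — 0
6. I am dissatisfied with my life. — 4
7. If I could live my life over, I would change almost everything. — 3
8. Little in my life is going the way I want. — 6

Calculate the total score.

Items 1, 4, 6, 7, 8 describe the absence/opposite of life satisfaction → reverse-score.
reverse-coded value = 6 − response.
  item 1: 6 − 6 = 0
  item 2: 5
  item 3: 3
  item 4: 6 − 2 = 4
  item 5: 0
  item 6: 6 − 4 = 2
  item 7: 6 − 3 = 3
  item 8: 6 − 6 = 0
Total = 0 + 5 + 3 + 4 + 0 + 2 + 3 + 0 = 17

17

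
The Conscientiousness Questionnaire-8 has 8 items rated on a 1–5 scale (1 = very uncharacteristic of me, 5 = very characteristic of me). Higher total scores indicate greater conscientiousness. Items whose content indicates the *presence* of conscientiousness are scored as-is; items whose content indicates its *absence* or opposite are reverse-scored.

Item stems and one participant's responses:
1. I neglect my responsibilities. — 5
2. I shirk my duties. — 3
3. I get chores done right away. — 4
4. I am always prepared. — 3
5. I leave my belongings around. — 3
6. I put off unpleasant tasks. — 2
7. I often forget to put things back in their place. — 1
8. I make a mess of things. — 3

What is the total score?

Items 1, 2, 5, 6, 7, 8 describe the absence/opposite of conscientiousness → reverse-score.
reversed = (1+5) − raw = 6 − raw.
  item 1: 6 − 5 = 1
  item 2: 6 − 3 = 3
  item 3: 4
  item 4: 3
  item 5: 6 − 3 = 3
  item 6: 6 − 2 = 4
  item 7: 6 − 1 = 5
  item 8: 6 − 3 = 3
Total = 1 + 3 + 4 + 3 + 3 + 4 + 5 + 3 = 26

26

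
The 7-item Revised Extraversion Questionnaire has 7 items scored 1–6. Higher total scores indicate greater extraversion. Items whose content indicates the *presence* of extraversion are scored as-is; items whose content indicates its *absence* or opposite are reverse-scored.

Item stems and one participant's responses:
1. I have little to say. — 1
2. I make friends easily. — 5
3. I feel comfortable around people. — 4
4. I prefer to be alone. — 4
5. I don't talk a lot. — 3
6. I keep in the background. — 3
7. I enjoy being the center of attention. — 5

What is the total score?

31

Items 1, 4, 5, 6 describe the absence/opposite of extraversion → reverse-score.
reversed = (1+6) − raw = 7 − raw.
  item 1: 7 − 1 = 6
  item 2: 5
  item 3: 4
  item 4: 7 − 4 = 3
  item 5: 7 − 3 = 4
  item 6: 7 − 3 = 4
  item 7: 5
Total = 6 + 5 + 4 + 3 + 4 + 4 + 5 = 31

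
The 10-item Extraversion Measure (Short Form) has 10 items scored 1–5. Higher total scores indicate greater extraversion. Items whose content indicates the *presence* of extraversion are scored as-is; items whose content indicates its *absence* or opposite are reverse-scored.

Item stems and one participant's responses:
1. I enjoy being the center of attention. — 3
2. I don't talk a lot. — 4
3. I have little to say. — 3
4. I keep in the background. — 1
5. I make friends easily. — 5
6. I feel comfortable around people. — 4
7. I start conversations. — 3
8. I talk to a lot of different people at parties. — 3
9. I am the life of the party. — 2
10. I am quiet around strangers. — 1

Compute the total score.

Items 2, 3, 4, 10 describe the absence/opposite of extraversion → reverse-score.
reverse-coded value = 6 − response.
  item 1: 3
  item 2: 6 − 4 = 2
  item 3: 6 − 3 = 3
  item 4: 6 − 1 = 5
  item 5: 5
  item 6: 4
  item 7: 3
  item 8: 3
  item 9: 2
  item 10: 6 − 1 = 5
Total = 3 + 2 + 3 + 5 + 5 + 4 + 3 + 3 + 2 + 5 = 35

35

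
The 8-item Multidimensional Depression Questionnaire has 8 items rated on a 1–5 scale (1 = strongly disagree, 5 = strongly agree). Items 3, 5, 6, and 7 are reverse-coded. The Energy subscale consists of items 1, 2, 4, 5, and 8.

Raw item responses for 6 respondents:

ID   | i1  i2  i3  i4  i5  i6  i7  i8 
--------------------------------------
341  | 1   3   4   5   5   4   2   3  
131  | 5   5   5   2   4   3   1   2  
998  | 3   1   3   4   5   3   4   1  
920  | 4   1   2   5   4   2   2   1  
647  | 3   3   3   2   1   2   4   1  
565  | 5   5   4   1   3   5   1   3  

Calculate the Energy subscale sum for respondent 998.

10

Respondent 998 raw: 3, 1, 3, 4, 5, 3, 4, 1.
Energy items: 1, 2, 4, 5, 8.
Reverse-coded (on a 1–5 scale, reversed = 6 − raw):
  item 1: 3
  item 2: 1
  item 4: 4
  item 5: 6 − 5 = 1
  item 8: 1
Sum = 3 + 1 + 4 + 1 + 1 = 10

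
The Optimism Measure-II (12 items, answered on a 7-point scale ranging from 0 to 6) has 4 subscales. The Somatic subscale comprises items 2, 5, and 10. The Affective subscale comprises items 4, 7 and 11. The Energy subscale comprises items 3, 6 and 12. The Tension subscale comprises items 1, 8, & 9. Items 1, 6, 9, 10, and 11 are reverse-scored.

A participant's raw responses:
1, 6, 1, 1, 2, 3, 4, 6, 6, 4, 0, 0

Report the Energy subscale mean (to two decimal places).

Energy items: 3, 6, 12.
Of these, item 6 is reverse-scored; reversed = (0+6) − raw = 6 − raw.
  item 3: 1
  item 6: 6 − 3 = 3
  item 12: 0
Sum = 1 + 3 + 0 = 4
Mean = 4 / 3 = 1.33

1.33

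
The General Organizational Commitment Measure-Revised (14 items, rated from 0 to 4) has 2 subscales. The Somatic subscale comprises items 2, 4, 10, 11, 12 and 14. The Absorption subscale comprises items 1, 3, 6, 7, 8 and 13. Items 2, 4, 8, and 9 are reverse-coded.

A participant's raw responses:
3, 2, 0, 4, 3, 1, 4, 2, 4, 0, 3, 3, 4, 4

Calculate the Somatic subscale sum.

Somatic items: 2, 4, 10, 11, 12, 14.
Of these, items 2 and 4 are reverse-coded; on a 0–4 scale, reversed = 4 − raw.
  item 2: 4 − 2 = 2
  item 4: 4 − 4 = 0
  item 10: 0
  item 11: 3
  item 12: 3
  item 14: 4
Sum = 2 + 0 + 0 + 3 + 3 + 4 = 12

12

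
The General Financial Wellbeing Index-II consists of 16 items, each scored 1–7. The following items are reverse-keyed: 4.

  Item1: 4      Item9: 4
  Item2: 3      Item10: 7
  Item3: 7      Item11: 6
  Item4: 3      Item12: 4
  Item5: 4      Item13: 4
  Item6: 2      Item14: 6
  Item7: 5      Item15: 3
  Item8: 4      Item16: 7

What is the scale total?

Apply reverse scoring (reverse-coded value = 8 − response):
  item 4: 8 − 3 = 5
Scored responses: 4, 3, 7, 5, 4, 2, 5, 4, 4, 7, 6, 4, 4, 6, 3, 7
Total = 4 + 3 + 7 + 5 + 4 + 2 + 5 + 4 + 4 + 7 + 6 + 4 + 4 + 6 + 3 + 7 = 75

75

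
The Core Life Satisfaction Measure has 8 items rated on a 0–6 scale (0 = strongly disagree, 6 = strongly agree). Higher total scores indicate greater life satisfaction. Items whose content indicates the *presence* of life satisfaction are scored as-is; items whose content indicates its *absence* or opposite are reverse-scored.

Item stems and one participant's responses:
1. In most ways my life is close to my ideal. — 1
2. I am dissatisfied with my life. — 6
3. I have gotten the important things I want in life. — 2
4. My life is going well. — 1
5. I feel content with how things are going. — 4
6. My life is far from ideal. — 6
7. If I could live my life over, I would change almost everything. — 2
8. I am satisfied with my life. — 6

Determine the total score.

18

Items 2, 6, 7 describe the absence/opposite of life satisfaction → reverse-score.
reverse-coded value = 6 − response.
  item 1: 1
  item 2: 6 − 6 = 0
  item 3: 2
  item 4: 1
  item 5: 4
  item 6: 6 − 6 = 0
  item 7: 6 − 2 = 4
  item 8: 6
Total = 1 + 0 + 2 + 1 + 4 + 0 + 4 + 6 = 18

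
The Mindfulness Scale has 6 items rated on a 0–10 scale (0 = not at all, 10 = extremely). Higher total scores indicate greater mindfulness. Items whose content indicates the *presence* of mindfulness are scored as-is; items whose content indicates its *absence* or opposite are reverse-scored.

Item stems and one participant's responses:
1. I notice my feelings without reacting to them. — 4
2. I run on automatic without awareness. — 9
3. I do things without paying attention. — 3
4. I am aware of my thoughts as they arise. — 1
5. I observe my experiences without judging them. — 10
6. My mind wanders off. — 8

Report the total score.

Items 2, 3, 6 describe the absence/opposite of mindfulness → reverse-score.
on a 0–10 scale, reversed = 10 − raw.
  item 1: 4
  item 2: 10 − 9 = 1
  item 3: 10 − 3 = 7
  item 4: 1
  item 5: 10
  item 6: 10 − 8 = 2
Total = 4 + 1 + 7 + 1 + 10 + 2 = 25

25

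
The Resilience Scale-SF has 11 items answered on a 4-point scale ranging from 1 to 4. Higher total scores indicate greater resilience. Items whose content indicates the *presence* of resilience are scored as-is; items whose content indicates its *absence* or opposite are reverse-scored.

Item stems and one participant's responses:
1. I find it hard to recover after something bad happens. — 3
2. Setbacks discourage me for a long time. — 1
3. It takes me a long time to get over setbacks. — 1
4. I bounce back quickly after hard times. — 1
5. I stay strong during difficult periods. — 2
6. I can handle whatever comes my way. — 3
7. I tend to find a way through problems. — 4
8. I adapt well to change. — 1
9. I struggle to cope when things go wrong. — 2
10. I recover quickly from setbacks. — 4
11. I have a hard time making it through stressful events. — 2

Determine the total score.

31

Items 1, 2, 3, 9, 11 describe the absence/opposite of resilience → reverse-score.
on a 1–4 scale, reversed = 5 − raw.
  item 1: 5 − 3 = 2
  item 2: 5 − 1 = 4
  item 3: 5 − 1 = 4
  item 4: 1
  item 5: 2
  item 6: 3
  item 7: 4
  item 8: 1
  item 9: 5 − 2 = 3
  item 10: 4
  item 11: 5 − 2 = 3
Total = 2 + 4 + 4 + 1 + 2 + 3 + 4 + 1 + 3 + 4 + 3 = 31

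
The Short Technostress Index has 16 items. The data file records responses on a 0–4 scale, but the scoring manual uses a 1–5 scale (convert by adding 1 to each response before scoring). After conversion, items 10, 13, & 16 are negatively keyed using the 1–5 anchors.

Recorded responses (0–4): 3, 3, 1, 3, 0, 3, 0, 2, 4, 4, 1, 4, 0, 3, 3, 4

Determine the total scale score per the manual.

50

Convert to 1–5: 4, 4, 2, 4, 1, 4, 1, 3, 5, 5, 2, 5, 1, 4, 4, 5
Reverse-coded (reversed = (1+5) − raw = 6 − raw):
  item 10: 6 − 5 = 1
  item 13: 6 − 1 = 5
  item 16: 6 − 5 = 1
Scored: 4, 4, 2, 4, 1, 4, 1, 3, 5, 1, 2, 5, 5, 4, 4, 1
Total = 50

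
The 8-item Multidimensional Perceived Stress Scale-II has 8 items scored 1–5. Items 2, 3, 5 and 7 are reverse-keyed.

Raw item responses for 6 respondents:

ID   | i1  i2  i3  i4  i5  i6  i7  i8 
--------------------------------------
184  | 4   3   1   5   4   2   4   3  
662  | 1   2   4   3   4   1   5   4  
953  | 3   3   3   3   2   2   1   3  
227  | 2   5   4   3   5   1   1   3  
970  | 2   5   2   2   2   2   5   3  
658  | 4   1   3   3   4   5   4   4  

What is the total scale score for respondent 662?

18

Respondent 662 raw: 1, 2, 4, 3, 4, 1, 5, 4.
Reverse-coded (reversed = (1+5) − raw = 6 − raw):
  item 1: 1
  item 2: 6 − 2 = 4
  item 3: 6 − 4 = 2
  item 4: 3
  item 5: 6 − 4 = 2
  item 6: 1
  item 7: 6 − 5 = 1
  item 8: 4
Sum = 1 + 4 + 2 + 3 + 2 + 1 + 1 + 4 = 18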